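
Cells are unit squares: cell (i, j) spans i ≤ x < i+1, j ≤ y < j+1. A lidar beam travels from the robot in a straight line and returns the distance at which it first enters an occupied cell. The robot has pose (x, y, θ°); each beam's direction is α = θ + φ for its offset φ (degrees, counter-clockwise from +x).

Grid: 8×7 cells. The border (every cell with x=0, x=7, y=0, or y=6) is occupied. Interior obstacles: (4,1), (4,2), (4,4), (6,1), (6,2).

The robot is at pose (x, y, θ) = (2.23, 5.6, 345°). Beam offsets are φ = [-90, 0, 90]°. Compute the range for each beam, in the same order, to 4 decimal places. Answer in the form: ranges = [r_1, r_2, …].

beam 1: φ=-90°, α=255°
  dir = (cos 255°, sin 255°) = (-0.2588, -0.9659); from cell (2,5)
  next x-line at t=0.8887, next y-line at t=0.6212; Δt_x=3.8637, Δt_y=1.0353
    y: enter (2,4) at t=0.6212
    x: enter (1,4) at t=0.8887
    y: enter (1,3) at t=1.6564
    y: enter (1,2) at t=2.6917
    y: enter (1,1) at t=3.7270
    x: enter (0,1) at t=4.7524 ← occupied
  → r_1 = 4.7524
beam 2: φ=0°, α=345°
  dir = (cos 345°, sin 345°) = (0.9659, -0.2588); from cell (2,5)
  next x-line at t=0.7972, next y-line at t=2.3182; Δt_x=1.0353, Δt_y=3.8637
    x: enter (3,5) at t=0.7972
    x: enter (4,5) at t=1.8324
    y: enter (4,4) at t=2.3182 ← occupied
  → r_2 = 2.3182
beam 3: φ=90°, α=75°
  dir = (cos 75°, sin 75°) = (0.2588, 0.9659); from cell (2,5)
  next x-line at t=2.9751, next y-line at t=0.4141; Δt_x=3.8637, Δt_y=1.0353
    y: enter (2,6) at t=0.4141 ← occupied
  → r_3 = 0.4141

ranges = [4.7524, 2.3182, 0.4141]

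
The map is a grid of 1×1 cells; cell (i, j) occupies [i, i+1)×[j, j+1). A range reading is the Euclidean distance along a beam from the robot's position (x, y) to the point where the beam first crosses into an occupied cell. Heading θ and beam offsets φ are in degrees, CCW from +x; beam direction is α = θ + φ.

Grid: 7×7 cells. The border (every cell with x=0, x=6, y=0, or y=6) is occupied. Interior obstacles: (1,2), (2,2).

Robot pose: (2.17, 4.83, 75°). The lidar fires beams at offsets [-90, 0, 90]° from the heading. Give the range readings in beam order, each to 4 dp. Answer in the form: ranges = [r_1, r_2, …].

beam 1: φ=-90°, α=345°
  dir = (cos 345°, sin 345°) = (0.9659, -0.2588); from cell (2,4)
  next x-line at t=0.8593, next y-line at t=3.2069; Δt_x=1.0353, Δt_y=3.8637
    x: enter (3,4) at t=0.8593
    x: enter (4,4) at t=1.8946
    x: enter (5,4) at t=2.9298
    y: enter (5,3) at t=3.2069
    x: enter (6,3) at t=3.9651 ← occupied
  → r_1 = 3.9651
beam 2: φ=0°, α=75°
  dir = (cos 75°, sin 75°) = (0.2588, 0.9659); from cell (2,4)
  next x-line at t=3.2069, next y-line at t=0.1760; Δt_x=3.8637, Δt_y=1.0353
    y: enter (2,5) at t=0.1760
    y: enter (2,6) at t=1.2113 ← occupied
  → r_2 = 1.2113
beam 3: φ=90°, α=165°
  dir = (cos 165°, sin 165°) = (-0.9659, 0.2588); from cell (2,4)
  next x-line at t=0.1760, next y-line at t=0.6568; Δt_x=1.0353, Δt_y=3.8637
    x: enter (1,4) at t=0.1760
    y: enter (1,5) at t=0.6568
    x: enter (0,5) at t=1.2113 ← occupied
  → r_3 = 1.2113

ranges = [3.9651, 1.2113, 1.2113]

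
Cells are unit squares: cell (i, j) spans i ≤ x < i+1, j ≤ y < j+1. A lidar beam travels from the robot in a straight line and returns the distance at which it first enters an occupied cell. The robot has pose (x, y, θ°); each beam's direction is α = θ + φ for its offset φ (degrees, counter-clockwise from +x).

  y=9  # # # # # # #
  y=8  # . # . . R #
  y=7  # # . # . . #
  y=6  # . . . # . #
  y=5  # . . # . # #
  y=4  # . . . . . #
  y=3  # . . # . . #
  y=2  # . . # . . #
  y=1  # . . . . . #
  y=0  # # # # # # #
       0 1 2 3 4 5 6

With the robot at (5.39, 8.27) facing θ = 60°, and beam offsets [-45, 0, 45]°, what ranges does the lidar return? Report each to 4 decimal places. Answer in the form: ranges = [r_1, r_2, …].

beam 1: φ=-45°, α=15°
  direction (0.9659, 0.2588); cell (5,8); t to first gridline: x 0.6315, y 2.8205 (then +1.0353 / +3.8637)
    (6,8) via x @ 0.6315  # hit
  → r_1 = 0.6315
beam 2: φ=0°, α=60°
  direction (0.5000, 0.8660); cell (5,8); t to first gridline: x 1.2200, y 0.8429 (then +2.0000 / +1.1547)
    (5,9) via y @ 0.8429  # hit
  → r_2 = 0.8429
beam 3: φ=45°, α=105°
  direction (-0.2588, 0.9659); cell (5,8); t to first gridline: x 1.5068, y 0.7558 (then +3.8637 / +1.0353)
    (5,9) via y @ 0.7558  # hit
  → r_3 = 0.7558

ranges = [0.6315, 0.8429, 0.7558]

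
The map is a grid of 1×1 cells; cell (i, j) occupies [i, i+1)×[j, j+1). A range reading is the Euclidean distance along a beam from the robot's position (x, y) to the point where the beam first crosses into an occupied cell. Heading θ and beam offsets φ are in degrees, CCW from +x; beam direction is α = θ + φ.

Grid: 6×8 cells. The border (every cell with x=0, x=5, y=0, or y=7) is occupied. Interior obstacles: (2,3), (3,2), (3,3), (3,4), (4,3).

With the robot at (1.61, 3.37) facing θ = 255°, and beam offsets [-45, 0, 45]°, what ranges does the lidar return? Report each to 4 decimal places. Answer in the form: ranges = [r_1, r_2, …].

beam 1: φ=-45°, α=210°
  direction (-0.8660, -0.5000); cell (1,3); t to first gridline: x 0.7044, y 0.7400 (then +1.1547 / +2.0000)
    (0,3) via x @ 0.7044  # hit
  → r_1 = 0.7044
beam 2: φ=0°, α=255°
  direction (-0.2588, -0.9659); cell (1,3); t to first gridline: x 2.3569, y 0.3831 (then +3.8637 / +1.0353)
    (1,2) via y @ 0.3831
    (1,1) via y @ 1.4183
    (0,1) via x @ 2.3569  # hit
  → r_2 = 2.3569
beam 3: φ=45°, α=300°
  direction (0.5000, -0.8660); cell (1,3); t to first gridline: x 0.7800, y 0.4272 (then +2.0000 / +1.1547)
    (1,2) via y @ 0.4272
    (2,2) via x @ 0.7800
    (2,1) via y @ 1.5819
    (2,0) via y @ 2.7366  # hit
  → r_3 = 2.7366

ranges = [0.7044, 2.3569, 2.7366]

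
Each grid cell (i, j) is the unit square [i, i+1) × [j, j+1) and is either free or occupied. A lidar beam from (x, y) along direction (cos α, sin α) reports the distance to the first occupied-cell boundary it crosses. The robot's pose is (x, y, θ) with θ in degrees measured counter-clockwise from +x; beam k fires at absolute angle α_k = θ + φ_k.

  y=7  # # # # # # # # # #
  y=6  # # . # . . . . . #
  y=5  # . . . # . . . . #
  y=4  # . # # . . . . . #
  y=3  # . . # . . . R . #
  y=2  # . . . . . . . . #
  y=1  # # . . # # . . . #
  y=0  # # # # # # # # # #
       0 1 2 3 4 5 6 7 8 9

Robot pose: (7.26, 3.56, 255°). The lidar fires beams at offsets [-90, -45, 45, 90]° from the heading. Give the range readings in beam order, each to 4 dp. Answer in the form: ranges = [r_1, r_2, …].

beam 1: φ=-90°, α=165°
  dir = (cos 165°, sin 165°) = (-0.9659, 0.2588); from cell (7,3)
  next x-line at t=0.2692, next y-line at t=1.7000; Δt_x=1.0353, Δt_y=3.8637
    x: enter (6,3) at t=0.2692
    x: enter (5,3) at t=1.3044
    y: enter (5,4) at t=1.7000
    x: enter (4,4) at t=2.3397
    x: enter (3,4) at t=3.3750 ← occupied
  → r_1 = 3.3750
beam 2: φ=-45°, α=210°
  dir = (cos 210°, sin 210°) = (-0.8660, -0.5000); from cell (7,3)
  next x-line at t=0.3002, next y-line at t=1.1200; Δt_x=1.1547, Δt_y=2.0000
    x: enter (6,3) at t=0.3002
    y: enter (6,2) at t=1.1200
    x: enter (5,2) at t=1.4549
    x: enter (4,2) at t=2.6096
    y: enter (4,1) at t=3.1200 ← occupied
  → r_2 = 3.1200
beam 3: φ=45°, α=300°
  dir = (cos 300°, sin 300°) = (0.5000, -0.8660); from cell (7,3)
  next x-line at t=1.4800, next y-line at t=0.6466; Δt_x=2.0000, Δt_y=1.1547
    y: enter (7,2) at t=0.6466
    x: enter (8,2) at t=1.4800
    y: enter (8,1) at t=1.8013
    y: enter (8,0) at t=2.9560 ← occupied
  → r_3 = 2.9560
beam 4: φ=90°, α=345°
  dir = (cos 345°, sin 345°) = (0.9659, -0.2588); from cell (7,3)
  next x-line at t=0.7661, next y-line at t=2.1637; Δt_x=1.0353, Δt_y=3.8637
    x: enter (8,3) at t=0.7661
    x: enter (9,3) at t=1.8014 ← occupied
  → r_4 = 1.8014

ranges = [3.3750, 3.1200, 2.9560, 1.8014]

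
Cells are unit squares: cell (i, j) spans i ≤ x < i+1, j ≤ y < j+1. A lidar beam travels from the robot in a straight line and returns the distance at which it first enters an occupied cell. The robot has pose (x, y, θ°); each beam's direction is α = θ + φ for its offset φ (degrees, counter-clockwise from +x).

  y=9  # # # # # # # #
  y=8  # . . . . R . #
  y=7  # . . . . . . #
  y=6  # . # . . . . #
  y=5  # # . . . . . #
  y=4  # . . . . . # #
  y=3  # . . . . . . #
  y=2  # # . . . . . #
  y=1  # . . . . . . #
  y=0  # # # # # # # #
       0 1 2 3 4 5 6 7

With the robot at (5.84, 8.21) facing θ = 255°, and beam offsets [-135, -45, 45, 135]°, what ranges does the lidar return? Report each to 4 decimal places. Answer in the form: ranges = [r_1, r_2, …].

beam 1: φ=-135°, α=120°
  cosα=-0.5000 sinα=0.8660 | (5,8) | tMaxX 1.6800 tMaxY 0.9122 | tΔX 2.0000 tΔY 1.1547
    t=0.9122 [y] (5,9) — stop
  → r_1 = 0.9122
beam 2: φ=-45°, α=210°
  cosα=-0.8660 sinα=-0.5000 | (5,8) | tMaxX 0.9699 tMaxY 0.4200 | tΔX 1.1547 tΔY 2.0000
    t=0.4200 [y] (5,7)
    t=0.9699 [x] (4,7)
    t=2.1246 [x] (3,7)
    t=2.4200 [y] (3,6)
    t=3.2793 [x] (2,6) — stop
  → r_2 = 3.2793
beam 3: φ=45°, α=300°
  cosα=0.5000 sinα=-0.8660 | (5,8) | tMaxX 0.3200 tMaxY 0.2425 | tΔX 2.0000 tΔY 1.1547
    t=0.2425 [y] (5,7)
    t=0.3200 [x] (6,7)
    t=1.3972 [y] (6,6)
    t=2.3200 [x] (7,6) — stop
  → r_3 = 2.3200
beam 4: φ=135°, α=30°
  cosα=0.8660 sinα=0.5000 | (5,8) | tMaxX 0.1848 tMaxY 1.5800 | tΔX 1.1547 tΔY 2.0000
    t=0.1848 [x] (6,8)
    t=1.3395 [x] (7,8) — stop
  → r_4 = 1.3395

ranges = [0.9122, 3.2793, 2.3200, 1.3395]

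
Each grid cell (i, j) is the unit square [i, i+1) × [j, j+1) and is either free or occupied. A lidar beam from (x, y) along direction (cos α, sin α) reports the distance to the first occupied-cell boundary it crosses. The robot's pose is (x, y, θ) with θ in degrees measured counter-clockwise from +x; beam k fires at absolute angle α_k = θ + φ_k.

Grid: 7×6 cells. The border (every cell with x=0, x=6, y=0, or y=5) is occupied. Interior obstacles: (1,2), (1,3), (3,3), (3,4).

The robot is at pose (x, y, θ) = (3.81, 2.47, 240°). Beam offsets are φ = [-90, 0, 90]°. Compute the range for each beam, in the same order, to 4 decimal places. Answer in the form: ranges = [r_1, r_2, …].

ranges = [2.0900, 1.6974, 2.5288]

beam 1: φ=-90°, α=150°
  dir = (cos 150°, sin 150°) = (-0.8660, 0.5000); from cell (3,2)
  next x-line at t=0.9353, next y-line at t=1.0600; Δt_x=1.1547, Δt_y=2.0000
    x: enter (2,2) at t=0.9353
    y: enter (2,3) at t=1.0600
    x: enter (1,3) at t=2.0900 ← occupied
  → r_1 = 2.0900
beam 2: φ=0°, α=240°
  dir = (cos 240°, sin 240°) = (-0.5000, -0.8660); from cell (3,2)
  next x-line at t=1.6200, next y-line at t=0.5427; Δt_x=2.0000, Δt_y=1.1547
    y: enter (3,1) at t=0.5427
    x: enter (2,1) at t=1.6200
    y: enter (2,0) at t=1.6974 ← occupied
  → r_2 = 1.6974
beam 3: φ=90°, α=330°
  dir = (cos 330°, sin 330°) = (0.8660, -0.5000); from cell (3,2)
  next x-line at t=0.2194, next y-line at t=0.9400; Δt_x=1.1547, Δt_y=2.0000
    x: enter (4,2) at t=0.2194
    y: enter (4,1) at t=0.9400
    x: enter (5,1) at t=1.3741
    x: enter (6,1) at t=2.5288 ← occupied
  → r_3 = 2.5288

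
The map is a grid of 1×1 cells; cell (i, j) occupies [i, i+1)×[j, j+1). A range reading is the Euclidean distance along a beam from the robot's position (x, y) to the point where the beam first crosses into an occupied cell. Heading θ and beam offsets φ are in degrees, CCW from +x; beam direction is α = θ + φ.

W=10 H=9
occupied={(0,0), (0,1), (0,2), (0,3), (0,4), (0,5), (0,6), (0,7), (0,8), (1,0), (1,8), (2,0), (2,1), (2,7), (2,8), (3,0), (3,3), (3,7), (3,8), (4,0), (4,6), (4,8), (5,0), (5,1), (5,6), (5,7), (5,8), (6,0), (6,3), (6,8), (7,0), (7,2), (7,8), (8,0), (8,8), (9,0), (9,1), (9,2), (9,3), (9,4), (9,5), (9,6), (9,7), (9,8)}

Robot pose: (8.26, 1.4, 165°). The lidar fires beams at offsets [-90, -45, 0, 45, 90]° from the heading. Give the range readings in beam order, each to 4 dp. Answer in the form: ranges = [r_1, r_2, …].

beam 1: φ=-90°, α=75°
  direction (0.2588, 0.9659); cell (8,1); t to first gridline: x 2.8591, y 0.6212 (then +3.8637 / +1.0353)
    (8,2) via y @ 0.6212
    (8,3) via y @ 1.6564
    (8,4) via y @ 2.6917
    (9,4) via x @ 2.8591  # hit
  → r_1 = 2.8591
beam 2: φ=-45°, α=120°
  direction (-0.5000, 0.8660); cell (8,1); t to first gridline: x 0.5200, y 0.6928 (then +2.0000 / +1.1547)
    (7,1) via x @ 0.5200
    (7,2) via y @ 0.6928  # hit
  → r_2 = 0.6928
beam 3: φ=0°, α=165°
  direction (-0.9659, 0.2588); cell (8,1); t to first gridline: x 0.2692, y 2.3182 (then +1.0353 / +3.8637)
    (7,1) via x @ 0.2692
    (6,1) via x @ 1.3044
    (6,2) via y @ 2.3182
    (5,2) via x @ 2.3397
    (4,2) via x @ 3.3750
    (3,2) via x @ 4.4103
    (2,2) via x @ 5.4456
    (2,3) via y @ 6.1819
    (1,3) via x @ 6.4808
    (0,3) via x @ 7.5161  # hit
  → r_3 = 7.5161
beam 4: φ=45°, α=210°
  direction (-0.8660, -0.5000); cell (8,1); t to first gridline: x 0.3002, y 0.8000 (then +1.1547 / +2.0000)
    (7,1) via x @ 0.3002
    (7,0) via y @ 0.8000  # hit
  → r_4 = 0.8000
beam 5: φ=90°, α=255°
  direction (-0.2588, -0.9659); cell (8,1); t to first gridline: x 1.0046, y 0.4141 (then +3.8637 / +1.0353)
    (8,0) via y @ 0.4141  # hit
  → r_5 = 0.4141

ranges = [2.8591, 0.6928, 7.5161, 0.8000, 0.4141]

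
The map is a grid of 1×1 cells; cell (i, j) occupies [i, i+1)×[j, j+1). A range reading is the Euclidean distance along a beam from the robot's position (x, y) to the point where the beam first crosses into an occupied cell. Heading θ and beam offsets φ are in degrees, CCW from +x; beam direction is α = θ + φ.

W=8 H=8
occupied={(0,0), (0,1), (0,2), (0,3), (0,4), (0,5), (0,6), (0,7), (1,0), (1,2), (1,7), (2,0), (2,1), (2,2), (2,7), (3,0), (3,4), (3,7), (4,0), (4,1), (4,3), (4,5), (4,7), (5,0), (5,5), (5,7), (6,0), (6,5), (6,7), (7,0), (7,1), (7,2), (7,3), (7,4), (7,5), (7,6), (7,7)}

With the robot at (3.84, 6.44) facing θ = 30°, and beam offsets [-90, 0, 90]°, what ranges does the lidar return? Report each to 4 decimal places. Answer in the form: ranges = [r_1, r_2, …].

beam 1: φ=-90°, α=300°
  d=(0.5000,-0.8660)  start (3,6)  tX=0.3200 tY=0.5081  stride 1/|dx|=2.0000 1/|dy|=1.1547
    cross x-line → (4,6), t=0.3200
    cross y-line → (4,5), t=0.5081 (wall)
  → r_1 = 0.5081
beam 2: φ=0°, α=30°
  d=(0.8660,0.5000)  start (3,6)  tX=0.1848 tY=1.1200  stride 1/|dx|=1.1547 1/|dy|=2.0000
    cross x-line → (4,6), t=0.1848
    cross y-line → (4,7), t=1.1200 (wall)
  → r_2 = 1.1200
beam 3: φ=90°, α=120°
  d=(-0.5000,0.8660)  start (3,6)  tX=1.6800 tY=0.6466  stride 1/|dx|=2.0000 1/|dy|=1.1547
    cross y-line → (3,7), t=0.6466 (wall)
  → r_3 = 0.6466

ranges = [0.5081, 1.1200, 0.6466]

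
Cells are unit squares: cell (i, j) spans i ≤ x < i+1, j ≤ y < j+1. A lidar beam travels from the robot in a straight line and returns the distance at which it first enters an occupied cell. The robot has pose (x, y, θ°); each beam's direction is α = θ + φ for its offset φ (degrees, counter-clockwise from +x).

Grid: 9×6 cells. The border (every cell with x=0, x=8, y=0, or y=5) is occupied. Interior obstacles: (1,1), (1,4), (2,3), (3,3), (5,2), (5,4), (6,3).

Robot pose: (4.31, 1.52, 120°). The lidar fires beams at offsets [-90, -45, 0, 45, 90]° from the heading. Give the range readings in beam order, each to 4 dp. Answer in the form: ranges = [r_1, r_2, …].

ranges = [0.9600, 2.6660, 1.7090, 3.4268, 1.0400]

beam 1: φ=-90°, α=30°
  direction (0.8660, 0.5000); cell (4,1); t to first gridline: x 0.7967, y 0.9600 (then +1.1547 / +2.0000)
    (5,1) via x @ 0.7967
    (5,2) via y @ 0.9600  # hit
  → r_1 = 0.9600
beam 2: φ=-45°, α=75°
  direction (0.2588, 0.9659); cell (4,1); t to first gridline: x 2.6660, y 0.4969 (then +3.8637 / +1.0353)
    (4,2) via y @ 0.4969
    (4,3) via y @ 1.5322
    (4,4) via y @ 2.5675
    (5,4) via x @ 2.6660  # hit
  → r_2 = 2.6660
beam 3: φ=0°, α=120°
  direction (-0.5000, 0.8660); cell (4,1); t to first gridline: x 0.6200, y 0.5543 (then +2.0000 / +1.1547)
    (4,2) via y @ 0.5543
    (3,2) via x @ 0.6200
    (3,3) via y @ 1.7090  # hit
  → r_3 = 1.7090
beam 4: φ=45°, α=165°
  direction (-0.9659, 0.2588); cell (4,1); t to first gridline: x 0.3209, y 1.8546 (then +1.0353 / +3.8637)
    (3,1) via x @ 0.3209
    (2,1) via x @ 1.3562
    (2,2) via y @ 1.8546
    (1,2) via x @ 2.3915
    (0,2) via x @ 3.4268  # hit
  → r_4 = 3.4268
beam 5: φ=90°, α=210°
  direction (-0.8660, -0.5000); cell (4,1); t to first gridline: x 0.3580, y 1.0400 (then +1.1547 / +2.0000)
    (3,1) via x @ 0.3580
    (3,0) via y @ 1.0400  # hit
  → r_5 = 1.0400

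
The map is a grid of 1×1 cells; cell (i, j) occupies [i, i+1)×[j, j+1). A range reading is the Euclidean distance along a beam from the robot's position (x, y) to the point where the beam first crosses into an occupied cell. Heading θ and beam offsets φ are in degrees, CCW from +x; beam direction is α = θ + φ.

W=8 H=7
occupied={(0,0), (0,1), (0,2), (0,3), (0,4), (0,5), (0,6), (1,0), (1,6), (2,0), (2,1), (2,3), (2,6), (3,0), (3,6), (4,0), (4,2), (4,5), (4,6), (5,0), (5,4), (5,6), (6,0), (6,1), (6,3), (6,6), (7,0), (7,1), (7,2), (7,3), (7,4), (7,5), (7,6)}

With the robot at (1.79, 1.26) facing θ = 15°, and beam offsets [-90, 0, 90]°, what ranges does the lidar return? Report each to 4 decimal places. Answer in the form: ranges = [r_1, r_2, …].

beam 1: φ=-90°, α=285°
  cosα=0.2588 sinα=-0.9659 | (1,1) | tMaxX 0.8114 tMaxY 0.2692 | tΔX 3.8637 tΔY 1.0353
    t=0.2692 [y] (1,0) — stop
  → r_1 = 0.2692
beam 2: φ=0°, α=15°
  cosα=0.9659 sinα=0.2588 | (1,1) | tMaxX 0.2174 tMaxY 2.8591 | tΔX 1.0353 tΔY 3.8637
    t=0.2174 [x] (2,1) — stop
  → r_2 = 0.2174
beam 3: φ=90°, α=105°
  cosα=-0.2588 sinα=0.9659 | (1,1) | tMaxX 3.0523 tMaxY 0.7661 | tΔX 3.8637 tΔY 1.0353
    t=0.7661 [y] (1,2)
    t=1.8014 [y] (1,3)
    t=2.8367 [y] (1,4)
    t=3.0523 [x] (0,4) — stop
  → r_3 = 3.0523

ranges = [0.2692, 0.2174, 3.0523]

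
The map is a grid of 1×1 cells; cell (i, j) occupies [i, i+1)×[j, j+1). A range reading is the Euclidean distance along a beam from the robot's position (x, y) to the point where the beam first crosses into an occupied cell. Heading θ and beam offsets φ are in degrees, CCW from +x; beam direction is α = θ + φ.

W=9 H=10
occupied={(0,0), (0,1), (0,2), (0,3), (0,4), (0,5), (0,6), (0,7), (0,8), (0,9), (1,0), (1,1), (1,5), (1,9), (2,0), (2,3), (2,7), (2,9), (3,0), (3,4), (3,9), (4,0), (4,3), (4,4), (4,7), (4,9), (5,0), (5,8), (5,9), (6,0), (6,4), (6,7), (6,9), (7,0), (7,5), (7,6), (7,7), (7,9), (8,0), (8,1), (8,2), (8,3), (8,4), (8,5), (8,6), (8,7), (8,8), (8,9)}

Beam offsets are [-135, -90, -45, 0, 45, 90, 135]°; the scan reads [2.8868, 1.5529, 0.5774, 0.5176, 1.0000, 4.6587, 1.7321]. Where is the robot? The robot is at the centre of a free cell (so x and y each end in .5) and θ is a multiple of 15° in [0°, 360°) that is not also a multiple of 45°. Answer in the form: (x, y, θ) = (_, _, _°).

(x, y, θ) = (3.5, 1.5, 285°)

The pose lattice has 42·16 = 672 candidates. Test each by forward raycasting.
  (1.5, 2.5, 345°): beam 1 = 0.5774 ≠ 2.8868 ✗
  (4.5, 5.5, 210°): beam 1 = 1.5529 ≠ 2.8868 ✗
  (3.5, 3.5, 195°): beam 1 = 0.5774 ≠ 2.8868 ✗
  (4.5, 5.5, 60°): beam 1 = 0.5176 ≠ 2.8868 ✗
  …
  (3.5, 1.5, 285°): r_1=2.8868, r_2=1.5529, r_3=0.5774, r_4=0.5176, r_5=1.0000, r_6=4.6587, r_7=1.7321 — all match ✓
No second candidate reproduces the full scan.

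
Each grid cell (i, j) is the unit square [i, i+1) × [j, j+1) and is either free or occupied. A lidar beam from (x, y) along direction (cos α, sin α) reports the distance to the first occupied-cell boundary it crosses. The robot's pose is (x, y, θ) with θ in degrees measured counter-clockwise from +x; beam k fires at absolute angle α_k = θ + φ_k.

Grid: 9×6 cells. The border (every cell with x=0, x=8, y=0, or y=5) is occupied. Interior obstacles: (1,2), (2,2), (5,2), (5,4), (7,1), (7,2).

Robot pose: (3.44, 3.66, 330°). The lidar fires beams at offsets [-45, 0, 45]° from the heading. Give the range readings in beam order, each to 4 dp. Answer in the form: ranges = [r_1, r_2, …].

beam 1: φ=-45°, α=285°
  d=(0.2588,-0.9659)  start (3,3)  tX=2.1637 tY=0.6833  stride 1/|dx|=3.8637 1/|dy|=1.0353
    cross y-line → (3,2), t=0.6833
    cross y-line → (3,1), t=1.7186
    cross x-line → (4,1), t=2.1637
    cross y-line → (4,0), t=2.7538 (wall)
  → r_1 = 2.7538
beam 2: φ=0°, α=330°
  d=(0.8660,-0.5000)  start (3,3)  tX=0.6466 tY=1.3200  stride 1/|dx|=1.1547 1/|dy|=2.0000
    cross x-line → (4,3), t=0.6466
    cross y-line → (4,2), t=1.3200
    cross x-line → (5,2), t=1.8013 (wall)
  → r_2 = 1.8013
beam 3: φ=45°, α=15°
  d=(0.9659,0.2588)  start (3,3)  tX=0.5798 tY=1.3137  stride 1/|dx|=1.0353 1/|dy|=3.8637
    cross x-line → (4,3), t=0.5798
    cross y-line → (4,4), t=1.3137
    cross x-line → (5,4), t=1.6150 (wall)
  → r_3 = 1.6150

ranges = [2.7538, 1.8013, 1.6150]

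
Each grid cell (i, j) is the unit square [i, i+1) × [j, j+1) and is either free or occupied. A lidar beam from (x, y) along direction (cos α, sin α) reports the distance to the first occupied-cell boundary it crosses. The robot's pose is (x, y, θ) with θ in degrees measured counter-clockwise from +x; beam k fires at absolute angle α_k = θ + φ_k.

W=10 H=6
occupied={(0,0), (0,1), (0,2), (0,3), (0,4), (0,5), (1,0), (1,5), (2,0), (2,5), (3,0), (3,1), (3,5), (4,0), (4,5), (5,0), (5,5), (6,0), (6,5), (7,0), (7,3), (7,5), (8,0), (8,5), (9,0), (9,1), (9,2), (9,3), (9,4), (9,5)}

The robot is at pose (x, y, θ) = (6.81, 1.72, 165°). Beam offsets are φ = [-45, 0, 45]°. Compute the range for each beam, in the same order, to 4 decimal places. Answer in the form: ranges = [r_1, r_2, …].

beam 1: φ=-45°, α=120°
  cosα=-0.5000 sinα=0.8660 | (6,1) | tMaxX 1.6200 tMaxY 0.3233 | tΔX 2.0000 tΔY 1.1547
    t=0.3233 [y] (6,2)
    t=1.4780 [y] (6,3)
    t=1.6200 [x] (5,3)
    t=2.6327 [y] (5,4)
    t=3.6200 [x] (4,4)
    t=3.7874 [y] (4,5) — stop
  → r_1 = 3.7874
beam 2: φ=0°, α=165°
  cosα=-0.9659 sinα=0.2588 | (6,1) | tMaxX 0.8386 tMaxY 1.0818 | tΔX 1.0353 tΔY 3.8637
    t=0.8386 [x] (5,1)
    t=1.0818 [y] (5,2)
    t=1.8738 [x] (4,2)
    t=2.9091 [x] (3,2)
    t=3.9444 [x] (2,2)
    t=4.9455 [y] (2,3)
    t=4.9797 [x] (1,3)
    t=6.0150 [x] (0,3) — stop
  → r_2 = 6.0150
beam 3: φ=45°, α=210°
  cosα=-0.8660 sinα=-0.5000 | (6,1) | tMaxX 0.9353 tMaxY 1.4400 | tΔX 1.1547 tΔY 2.0000
    t=0.9353 [x] (5,1)
    t=1.4400 [y] (5,0) — stop
  → r_3 = 1.4400

ranges = [3.7874, 6.0150, 1.4400]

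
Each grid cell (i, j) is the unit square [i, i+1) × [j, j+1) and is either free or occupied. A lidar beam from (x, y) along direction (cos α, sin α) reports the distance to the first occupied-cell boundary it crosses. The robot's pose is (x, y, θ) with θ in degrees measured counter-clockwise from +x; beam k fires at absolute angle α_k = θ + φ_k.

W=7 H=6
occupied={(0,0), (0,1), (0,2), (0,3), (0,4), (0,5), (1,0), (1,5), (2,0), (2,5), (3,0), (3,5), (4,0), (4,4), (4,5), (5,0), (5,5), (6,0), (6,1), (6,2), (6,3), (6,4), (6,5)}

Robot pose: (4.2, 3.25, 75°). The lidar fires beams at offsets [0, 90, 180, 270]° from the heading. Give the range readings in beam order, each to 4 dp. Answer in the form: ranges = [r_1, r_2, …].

ranges = [0.7765, 3.3129, 2.3294, 1.8635]

beam 1: φ=0°, α=75°
  dir = (cos 75°, sin 75°) = (0.2588, 0.9659); from cell (4,3)
  next x-line at t=3.0910, next y-line at t=0.7765; Δt_x=3.8637, Δt_y=1.0353
    y: enter (4,4) at t=0.7765 ← occupied
  → r_1 = 0.7765
beam 2: φ=90°, α=165°
  dir = (cos 165°, sin 165°) = (-0.9659, 0.2588); from cell (4,3)
  next x-line at t=0.2071, next y-line at t=2.8978; Δt_x=1.0353, Δt_y=3.8637
    x: enter (3,3) at t=0.2071
    x: enter (2,3) at t=1.2423
    x: enter (1,3) at t=2.2776
    y: enter (1,4) at t=2.8978
    x: enter (0,4) at t=3.3129 ← occupied
  → r_2 = 3.3129
beam 3: φ=180°, α=255°
  dir = (cos 255°, sin 255°) = (-0.2588, -0.9659); from cell (4,3)
  next x-line at t=0.7727, next y-line at t=0.2588; Δt_x=3.8637, Δt_y=1.0353
    y: enter (4,2) at t=0.2588
    x: enter (3,2) at t=0.7727
    y: enter (3,1) at t=1.2941
    y: enter (3,0) at t=2.3294 ← occupied
  → r_3 = 2.3294
beam 4: φ=270°, α=345°
  dir = (cos 345°, sin 345°) = (0.9659, -0.2588); from cell (4,3)
  next x-line at t=0.8282, next y-line at t=0.9659; Δt_x=1.0353, Δt_y=3.8637
    x: enter (5,3) at t=0.8282
    y: enter (5,2) at t=0.9659
    x: enter (6,2) at t=1.8635 ← occupied
  → r_4 = 1.8635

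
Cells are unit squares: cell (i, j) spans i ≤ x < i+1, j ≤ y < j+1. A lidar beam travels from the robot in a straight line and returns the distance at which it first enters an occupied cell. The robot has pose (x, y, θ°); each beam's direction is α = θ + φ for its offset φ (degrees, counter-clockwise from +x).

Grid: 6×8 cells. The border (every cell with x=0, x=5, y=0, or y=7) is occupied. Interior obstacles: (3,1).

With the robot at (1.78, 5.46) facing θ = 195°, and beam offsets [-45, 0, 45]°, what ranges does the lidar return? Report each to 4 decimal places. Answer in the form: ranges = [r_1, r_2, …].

beam 1: φ=-45°, α=150°
  d=(-0.8660,0.5000)  start (1,5)  tX=0.9007 tY=1.0800  stride 1/|dx|=1.1547 1/|dy|=2.0000
    cross x-line → (0,5), t=0.9007 (wall)
  → r_1 = 0.9007
beam 2: φ=0°, α=195°
  d=(-0.9659,-0.2588)  start (1,5)  tX=0.8075 tY=1.7773  stride 1/|dx|=1.0353 1/|dy|=3.8637
    cross x-line → (0,5), t=0.8075 (wall)
  → r_2 = 0.8075
beam 3: φ=45°, α=240°
  d=(-0.5000,-0.8660)  start (1,5)  tX=1.5600 tY=0.5312  stride 1/|dx|=2.0000 1/|dy|=1.1547
    cross y-line → (1,4), t=0.5312
    cross x-line → (0,4), t=1.5600 (wall)
  → r_3 = 1.5600

ranges = [0.9007, 0.8075, 1.5600]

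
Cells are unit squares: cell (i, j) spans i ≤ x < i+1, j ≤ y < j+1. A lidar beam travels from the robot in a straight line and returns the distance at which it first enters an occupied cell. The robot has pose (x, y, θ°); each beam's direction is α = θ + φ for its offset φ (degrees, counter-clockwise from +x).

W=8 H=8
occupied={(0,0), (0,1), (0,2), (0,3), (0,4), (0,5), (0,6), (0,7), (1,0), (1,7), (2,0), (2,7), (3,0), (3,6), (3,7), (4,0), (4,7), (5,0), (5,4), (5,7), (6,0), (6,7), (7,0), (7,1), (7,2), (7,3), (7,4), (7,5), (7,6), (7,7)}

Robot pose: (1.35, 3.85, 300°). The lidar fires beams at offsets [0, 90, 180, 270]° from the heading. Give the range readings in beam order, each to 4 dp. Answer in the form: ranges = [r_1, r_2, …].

beam 1: φ=0°, α=300°
  d=(0.5000,-0.8660)  start (1,3)  tX=1.3000 tY=0.9815  stride 1/|dx|=2.0000 1/|dy|=1.1547
    cross y-line → (1,2), t=0.9815
    cross x-line → (2,2), t=1.3000
    cross y-line → (2,1), t=2.1362
    cross y-line → (2,0), t=3.2909 (wall)
  → r_1 = 3.2909
beam 2: φ=90°, α=30°
  d=(0.8660,0.5000)  start (1,3)  tX=0.7506 tY=0.3000  stride 1/|dx|=1.1547 1/|dy|=2.0000
    cross y-line → (1,4), t=0.3000
    cross x-line → (2,4), t=0.7506
    cross x-line → (3,4), t=1.9053
    cross y-line → (3,5), t=2.3000
    cross x-line → (4,5), t=3.0600
    cross x-line → (5,5), t=4.2147
    cross y-line → (5,6), t=4.3000
    cross x-line → (6,6), t=5.3694
    cross y-line → (6,7), t=6.3000 (wall)
  → r_2 = 6.3000
beam 3: φ=180°, α=120°
  d=(-0.5000,0.8660)  start (1,3)  tX=0.7000 tY=0.1732  stride 1/|dx|=2.0000 1/|dy|=1.1547
    cross y-line → (1,4), t=0.1732
    cross x-line → (0,4), t=0.7000 (wall)
  → r_3 = 0.7000
beam 4: φ=270°, α=210°
  d=(-0.8660,-0.5000)  start (1,3)  tX=0.4041 tY=1.7000  stride 1/|dx|=1.1547 1/|dy|=2.0000
    cross x-line → (0,3), t=0.4041 (wall)
  → r_4 = 0.4041

ranges = [3.2909, 6.3000, 0.7000, 0.4041]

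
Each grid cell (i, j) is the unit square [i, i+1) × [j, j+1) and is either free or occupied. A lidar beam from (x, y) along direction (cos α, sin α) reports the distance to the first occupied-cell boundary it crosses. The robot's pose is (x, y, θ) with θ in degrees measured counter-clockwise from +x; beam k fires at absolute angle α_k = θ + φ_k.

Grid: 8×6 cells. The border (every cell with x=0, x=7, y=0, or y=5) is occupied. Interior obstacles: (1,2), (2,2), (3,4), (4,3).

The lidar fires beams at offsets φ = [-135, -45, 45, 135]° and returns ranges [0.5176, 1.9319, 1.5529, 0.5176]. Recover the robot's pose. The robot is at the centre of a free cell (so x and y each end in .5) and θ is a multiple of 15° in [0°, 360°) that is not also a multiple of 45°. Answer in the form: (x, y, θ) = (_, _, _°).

Candidates: 20 free-cell centres × 16 headings = 320 poses. Raycast each; keep the one whose scan matches to 4 dp.
  (5.5, 2.5, 75°): beam 1 = 1.7321 ≠ 0.5176 ✗
  (5.5, 3.5, 330°): beam 2 = 2.5882 ≠ 1.9319 ✗
  (3.5, 3.5, 330°): beam 1 = 1.9319 ≠ 0.5176 ✗
  …
  (1.5, 3.5, 60°): r_1=0.5176, r_2=1.9319, r_3=1.5529, r_4=0.5176 — all match ✓
Unique over the lattice → pose = (1.5, 3.5, 60°).

(x, y, θ) = (1.5, 3.5, 60°)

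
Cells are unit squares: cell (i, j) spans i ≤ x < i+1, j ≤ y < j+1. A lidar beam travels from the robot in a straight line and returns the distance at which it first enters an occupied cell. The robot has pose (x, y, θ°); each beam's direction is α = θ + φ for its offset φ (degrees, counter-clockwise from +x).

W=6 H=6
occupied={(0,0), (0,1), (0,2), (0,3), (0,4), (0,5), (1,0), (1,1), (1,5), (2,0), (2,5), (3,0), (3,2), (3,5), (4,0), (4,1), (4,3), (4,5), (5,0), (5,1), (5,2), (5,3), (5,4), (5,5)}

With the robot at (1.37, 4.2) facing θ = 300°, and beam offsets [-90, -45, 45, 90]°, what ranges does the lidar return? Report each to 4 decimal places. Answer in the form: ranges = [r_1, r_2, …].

ranges = [0.4272, 1.4296, 2.7228, 1.6000]

beam 1: φ=-90°, α=210°
  cosα=-0.8660 sinα=-0.5000 | (1,4) | tMaxX 0.4272 tMaxY 0.4000 | tΔX 1.1547 tΔY 2.0000
    t=0.4000 [y] (1,3)
    t=0.4272 [x] (0,3) — stop
  → r_1 = 0.4272
beam 2: φ=-45°, α=255°
  cosα=-0.2588 sinα=-0.9659 | (1,4) | tMaxX 1.4296 tMaxY 0.2071 | tΔX 3.8637 tΔY 1.0353
    t=0.2071 [y] (1,3)
    t=1.2423 [y] (1,2)
    t=1.4296 [x] (0,2) — stop
  → r_2 = 1.4296
beam 3: φ=45°, α=345°
  cosα=0.9659 sinα=-0.2588 | (1,4) | tMaxX 0.6522 tMaxY 0.7727 | tΔX 1.0353 tΔY 3.8637
    t=0.6522 [x] (2,4)
    t=0.7727 [y] (2,3)
    t=1.6875 [x] (3,3)
    t=2.7228 [x] (4,3) — stop
  → r_3 = 2.7228
beam 4: φ=90°, α=30°
  cosα=0.8660 sinα=0.5000 | (1,4) | tMaxX 0.7275 tMaxY 1.6000 | tΔX 1.1547 tΔY 2.0000
    t=0.7275 [x] (2,4)
    t=1.6000 [y] (2,5) — stop
  → r_4 = 1.6000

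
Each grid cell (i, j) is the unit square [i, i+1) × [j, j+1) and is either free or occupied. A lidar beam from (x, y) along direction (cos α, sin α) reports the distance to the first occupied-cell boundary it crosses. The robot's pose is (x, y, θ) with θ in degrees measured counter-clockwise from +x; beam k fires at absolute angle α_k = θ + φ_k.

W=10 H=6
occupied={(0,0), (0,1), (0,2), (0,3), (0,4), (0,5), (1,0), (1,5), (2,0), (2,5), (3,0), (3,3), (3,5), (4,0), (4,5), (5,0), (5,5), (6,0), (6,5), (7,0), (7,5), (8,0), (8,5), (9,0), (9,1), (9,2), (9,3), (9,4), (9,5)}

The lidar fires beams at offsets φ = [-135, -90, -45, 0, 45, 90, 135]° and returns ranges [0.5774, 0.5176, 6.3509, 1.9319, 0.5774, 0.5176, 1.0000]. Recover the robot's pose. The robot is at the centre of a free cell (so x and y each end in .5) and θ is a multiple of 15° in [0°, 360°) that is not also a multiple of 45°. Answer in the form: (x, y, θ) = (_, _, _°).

Candidates: 31 free-cell centres × 16 headings = 496 poses. Raycast each; keep the one whose scan matches to 4 dp.
  (8.5, 2.5, 120°): beam 1 = 0.5176 ≠ 0.5774 ✗
  (3.5, 2.5, 15°): beam 1 = 1.7321 ≠ 0.5774 ✗
  (2.5, 3.5, 75°): beam 1 = 2.8868 ≠ 0.5774 ✗
  (4.5, 4.5, 75°): beam 1 = 4.0415 ≠ 0.5774 ✗
  …
  (3.5, 4.5, 15°): r_1=0.5774, r_2=0.5176, r_3=6.3509, r_4=1.9319, r_5=0.5774, r_6=0.5176, r_7=1.0000 — all match ✓
Only this pose fits every beam.

(x, y, θ) = (3.5, 4.5, 15°)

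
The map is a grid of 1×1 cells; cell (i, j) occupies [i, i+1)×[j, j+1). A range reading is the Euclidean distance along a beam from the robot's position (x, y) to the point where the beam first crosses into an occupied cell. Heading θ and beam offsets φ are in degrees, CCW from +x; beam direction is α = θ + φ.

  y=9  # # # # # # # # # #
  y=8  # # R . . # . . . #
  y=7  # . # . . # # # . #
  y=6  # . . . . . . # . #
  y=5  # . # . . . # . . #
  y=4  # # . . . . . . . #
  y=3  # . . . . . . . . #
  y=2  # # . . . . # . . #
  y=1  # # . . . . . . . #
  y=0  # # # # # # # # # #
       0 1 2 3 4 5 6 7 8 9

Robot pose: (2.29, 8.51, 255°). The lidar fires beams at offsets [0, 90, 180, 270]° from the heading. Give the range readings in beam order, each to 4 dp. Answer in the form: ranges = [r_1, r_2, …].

beam 1: φ=0°, α=255°
  d=(-0.2588,-0.9659)  start (2,8)  tX=1.1205 tY=0.5280  stride 1/|dx|=3.8637 1/|dy|=1.0353
    cross y-line → (2,7), t=0.5280 (wall)
  → r_1 = 0.5280
beam 2: φ=90°, α=345°
  d=(0.9659,-0.2588)  start (2,8)  tX=0.7350 tY=1.9705  stride 1/|dx|=1.0353 1/|dy|=3.8637
    cross x-line → (3,8), t=0.7350
    cross x-line → (4,8), t=1.7703
    cross y-line → (4,7), t=1.9705
    cross x-line → (5,7), t=2.8056 (wall)
  → r_2 = 2.8056
beam 3: φ=180°, α=75°
  d=(0.2588,0.9659)  start (2,8)  tX=2.7432 tY=0.5073  stride 1/|dx|=3.8637 1/|dy|=1.0353
    cross y-line → (2,9), t=0.5073 (wall)
  → r_3 = 0.5073
beam 4: φ=270°, α=165°
  d=(-0.9659,0.2588)  start (2,8)  tX=0.3002 tY=1.8932  stride 1/|dx|=1.0353 1/|dy|=3.8637
    cross x-line → (1,8), t=0.3002 (wall)
  → r_4 = 0.3002

ranges = [0.5280, 2.8056, 0.5073, 0.3002]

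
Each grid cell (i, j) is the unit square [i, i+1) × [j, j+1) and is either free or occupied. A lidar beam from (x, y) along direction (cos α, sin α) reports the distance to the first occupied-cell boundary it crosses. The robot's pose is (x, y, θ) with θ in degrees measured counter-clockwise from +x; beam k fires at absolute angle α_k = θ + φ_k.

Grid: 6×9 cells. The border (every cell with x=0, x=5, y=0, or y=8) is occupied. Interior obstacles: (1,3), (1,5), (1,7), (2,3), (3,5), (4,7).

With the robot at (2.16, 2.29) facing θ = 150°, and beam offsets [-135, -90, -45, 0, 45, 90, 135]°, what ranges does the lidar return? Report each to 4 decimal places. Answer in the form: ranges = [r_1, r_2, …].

ranges = [2.9402, 0.8198, 0.7350, 1.3395, 1.2009, 1.4896, 1.3355]

beam 1: φ=-135°, α=15°
  cosα=0.9659 sinα=0.2588 | (2,2) | tMaxX 0.8696 tMaxY 2.7432 | tΔX 1.0353 tΔY 3.8637
    t=0.8696 [x] (3,2)
    t=1.9049 [x] (4,2)
    t=2.7432 [y] (4,3)
    t=2.9402 [x] (5,3) — stop
  → r_1 = 2.9402
beam 2: φ=-90°, α=60°
  cosα=0.5000 sinα=0.8660 | (2,2) | tMaxX 1.6800 tMaxY 0.8198 | tΔX 2.0000 tΔY 1.1547
    t=0.8198 [y] (2,3) — stop
  → r_2 = 0.8198
beam 3: φ=-45°, α=105°
  cosα=-0.2588 sinα=0.9659 | (2,2) | tMaxX 0.6182 tMaxY 0.7350 | tΔX 3.8637 tΔY 1.0353
    t=0.6182 [x] (1,2)
    t=0.7350 [y] (1,3) — stop
  → r_3 = 0.7350
beam 4: φ=0°, α=150°
  cosα=-0.8660 sinα=0.5000 | (2,2) | tMaxX 0.1848 tMaxY 1.4200 | tΔX 1.1547 tΔY 2.0000
    t=0.1848 [x] (1,2)
    t=1.3395 [x] (0,2) — stop
  → r_4 = 1.3395
beam 5: φ=45°, α=195°
  cosα=-0.9659 sinα=-0.2588 | (2,2) | tMaxX 0.1656 tMaxY 1.1205 | tΔX 1.0353 tΔY 3.8637
    t=0.1656 [x] (1,2)
    t=1.1205 [y] (1,1)
    t=1.2009 [x] (0,1) — stop
  → r_5 = 1.2009
beam 6: φ=90°, α=240°
  cosα=-0.5000 sinα=-0.8660 | (2,2) | tMaxX 0.3200 tMaxY 0.3349 | tΔX 2.0000 tΔY 1.1547
    t=0.3200 [x] (1,2)
    t=0.3349 [y] (1,1)
    t=1.4896 [y] (1,0) — stop
  → r_6 = 1.4896
beam 7: φ=135°, α=285°
  cosα=0.2588 sinα=-0.9659 | (2,2) | tMaxX 3.2455 tMaxY 0.3002 | tΔX 3.8637 tΔY 1.0353
    t=0.3002 [y] (2,1)
    t=1.3355 [y] (2,0) — stop
  → r_7 = 1.3355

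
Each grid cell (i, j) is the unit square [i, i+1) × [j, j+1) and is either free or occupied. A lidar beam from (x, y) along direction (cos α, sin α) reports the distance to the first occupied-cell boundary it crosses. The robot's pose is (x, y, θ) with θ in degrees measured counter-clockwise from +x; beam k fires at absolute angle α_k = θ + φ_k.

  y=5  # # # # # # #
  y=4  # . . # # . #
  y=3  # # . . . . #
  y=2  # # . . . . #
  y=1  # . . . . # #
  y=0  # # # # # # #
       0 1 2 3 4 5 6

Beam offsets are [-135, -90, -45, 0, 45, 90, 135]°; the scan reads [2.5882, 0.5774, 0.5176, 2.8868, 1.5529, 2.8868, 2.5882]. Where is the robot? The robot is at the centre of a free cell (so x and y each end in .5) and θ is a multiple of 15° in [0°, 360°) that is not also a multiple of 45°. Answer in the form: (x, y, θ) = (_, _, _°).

The pose lattice has 15·16 = 240 candidates. Test each by forward raycasting.
  (1.5, 1.5, 195°): beam 1 = 0.5774 ≠ 2.5882 ✗
  (2.5, 3.5, 210°): beam 1 = 1.5529 ≠ 2.5882 ✗
  (3.5, 1.5, 255°): beam 1 = 4.0415 ≠ 2.5882 ✗
  …
  (3.5, 3.5, 150°): r_1=2.5882, r_2=0.5774, r_3=0.5176, r_4=2.8868, r_5=1.5529, r_6=2.8868, r_7=2.5882 — all match ✓
Unique over the lattice → pose = (3.5, 3.5, 150°).

(x, y, θ) = (3.5, 3.5, 150°)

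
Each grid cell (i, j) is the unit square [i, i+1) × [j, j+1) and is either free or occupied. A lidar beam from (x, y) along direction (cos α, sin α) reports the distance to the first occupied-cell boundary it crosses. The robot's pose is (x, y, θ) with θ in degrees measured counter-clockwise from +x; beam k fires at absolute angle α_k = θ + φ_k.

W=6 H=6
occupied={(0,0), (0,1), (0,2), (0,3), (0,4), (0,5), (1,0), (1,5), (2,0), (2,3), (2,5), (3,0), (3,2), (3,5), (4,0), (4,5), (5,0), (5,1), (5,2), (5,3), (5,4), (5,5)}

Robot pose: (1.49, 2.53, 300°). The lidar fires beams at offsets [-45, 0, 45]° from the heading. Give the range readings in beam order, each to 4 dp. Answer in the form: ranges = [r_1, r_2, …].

beam 1: φ=-45°, α=255°
  cosα=-0.2588 sinα=-0.9659 | (1,2) | tMaxX 1.8932 tMaxY 0.5487 | tΔX 3.8637 tΔY 1.0353
    t=0.5487 [y] (1,1)
    t=1.5840 [y] (1,0) — stop
  → r_1 = 1.5840
beam 2: φ=0°, α=300°
  cosα=0.5000 sinα=-0.8660 | (1,2) | tMaxX 1.0200 tMaxY 0.6120 | tΔX 2.0000 tΔY 1.1547
    t=0.6120 [y] (1,1)
    t=1.0200 [x] (2,1)
    t=1.7667 [y] (2,0) — stop
  → r_2 = 1.7667
beam 3: φ=45°, α=345°
  cosα=0.9659 sinα=-0.2588 | (1,2) | tMaxX 0.5280 tMaxY 2.0478 | tΔX 1.0353 tΔY 3.8637
    t=0.5280 [x] (2,2)
    t=1.5633 [x] (3,2) — stop
  → r_3 = 1.5633

ranges = [1.5840, 1.7667, 1.5633]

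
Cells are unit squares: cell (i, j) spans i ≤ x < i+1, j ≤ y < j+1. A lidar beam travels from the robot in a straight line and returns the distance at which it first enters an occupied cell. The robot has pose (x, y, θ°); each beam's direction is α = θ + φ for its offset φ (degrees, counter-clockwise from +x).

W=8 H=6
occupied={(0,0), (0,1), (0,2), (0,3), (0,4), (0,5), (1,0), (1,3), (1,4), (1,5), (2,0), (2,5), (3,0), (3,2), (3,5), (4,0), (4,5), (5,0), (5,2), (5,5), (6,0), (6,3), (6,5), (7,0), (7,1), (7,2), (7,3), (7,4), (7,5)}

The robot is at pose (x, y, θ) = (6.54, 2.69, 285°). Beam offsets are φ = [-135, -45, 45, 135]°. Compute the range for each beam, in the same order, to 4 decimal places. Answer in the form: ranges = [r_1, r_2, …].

beam 1: φ=-135°, α=150°
  d=(-0.8660,0.5000)  start (6,2)  tX=0.6235 tY=0.6200  stride 1/|dx|=1.1547 1/|dy|=2.0000
    cross y-line → (6,3), t=0.6200 (wall)
  → r_1 = 0.6200
beam 2: φ=-45°, α=240°
  d=(-0.5000,-0.8660)  start (6,2)  tX=1.0800 tY=0.7967  stride 1/|dx|=2.0000 1/|dy|=1.1547
    cross y-line → (6,1), t=0.7967
    cross x-line → (5,1), t=1.0800
    cross y-line → (5,0), t=1.9514 (wall)
  → r_2 = 1.9514
beam 3: φ=45°, α=330°
  d=(0.8660,-0.5000)  start (6,2)  tX=0.5312 tY=1.3800  stride 1/|dx|=1.1547 1/|dy|=2.0000
    cross x-line → (7,2), t=0.5312 (wall)
  → r_3 = 0.5312
beam 4: φ=135°, α=60°
  d=(0.5000,0.8660)  start (6,2)  tX=0.9200 tY=0.3580  stride 1/|dx|=2.0000 1/|dy|=1.1547
    cross y-line → (6,3), t=0.3580 (wall)
  → r_4 = 0.3580

ranges = [0.6200, 1.9514, 0.5312, 0.3580]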